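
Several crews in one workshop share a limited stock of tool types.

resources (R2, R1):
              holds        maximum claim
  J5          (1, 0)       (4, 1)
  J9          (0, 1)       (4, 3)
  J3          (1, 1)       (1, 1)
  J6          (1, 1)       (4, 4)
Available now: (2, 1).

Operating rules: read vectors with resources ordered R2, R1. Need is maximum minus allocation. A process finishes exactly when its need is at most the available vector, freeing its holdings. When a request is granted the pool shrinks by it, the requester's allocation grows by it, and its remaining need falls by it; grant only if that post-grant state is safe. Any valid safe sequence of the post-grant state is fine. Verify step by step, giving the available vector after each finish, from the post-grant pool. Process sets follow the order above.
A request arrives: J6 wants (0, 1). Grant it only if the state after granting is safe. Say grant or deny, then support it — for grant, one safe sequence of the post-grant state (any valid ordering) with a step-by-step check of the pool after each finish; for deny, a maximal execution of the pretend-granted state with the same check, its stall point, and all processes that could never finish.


DENY — the pretend-granted state is unsafe.
Key observation: even finishing J3, J5 leaves just (4, 1) free — too little R1 for any of the remaining processes.
After a pretend grant, a maximal execution: J3, J5 — then nothing else fits. Verifying each step:
  pool = (2, 0)
  run J3 (needs (0, 0), free (2, 0)); after release of (1, 1) the pool is (3, 1)
  run J5 (needs (3, 1), free (3, 1)); after release of (1, 0) the pool is (4, 1)
  J9 cannot run: need (4, 2) vs free (4, 1) (insufficient R1)
  J6 cannot run: need (3, 2) vs free (4, 1) (insufficient R1)
Processes that could never finish after the grant: J9 and J6.


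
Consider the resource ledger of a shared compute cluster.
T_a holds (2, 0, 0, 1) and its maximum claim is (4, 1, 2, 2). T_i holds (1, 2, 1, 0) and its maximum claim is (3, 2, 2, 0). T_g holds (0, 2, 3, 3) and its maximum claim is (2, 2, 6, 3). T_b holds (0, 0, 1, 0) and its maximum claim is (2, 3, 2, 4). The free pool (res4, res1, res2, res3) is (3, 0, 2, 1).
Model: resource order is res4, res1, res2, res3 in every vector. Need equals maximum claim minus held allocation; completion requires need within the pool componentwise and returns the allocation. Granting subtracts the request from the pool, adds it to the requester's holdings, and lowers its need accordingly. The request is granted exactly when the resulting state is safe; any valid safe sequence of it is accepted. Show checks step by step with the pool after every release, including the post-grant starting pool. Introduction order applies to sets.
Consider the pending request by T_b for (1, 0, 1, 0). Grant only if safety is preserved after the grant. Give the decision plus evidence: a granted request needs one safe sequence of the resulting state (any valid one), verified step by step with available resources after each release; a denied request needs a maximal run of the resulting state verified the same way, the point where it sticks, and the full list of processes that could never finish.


DENY: after the grant no complete ordering would exist.
Key observation: after T_i, T_a the pool peaks at (5, 2, 2, 2), and each blocked process is short somewhere: T_g on res2; T_b on res1, res3.
Pretend the grant happened; the run T_i, T_a goes as far as possible. Walking it through:
  pool = (2, 0, 1, 1)
  T_i: need (2, 0, 1, 0) fits (2, 0, 1, 1); releases (1, 2, 1, 0), pool now (3, 2, 2, 1)
  T_a: need (2, 1, 2, 1) fits (3, 2, 2, 1); releases (2, 0, 0, 1), pool now (5, 2, 2, 2)
  blocked: T_g wants (2, 0, 3, 0), pool (5, 2, 2, 2) — not enough res2
  blocked: T_b wants (1, 3, 0, 4), pool (5, 2, 2, 2) — not enough res1 and res3
Post-grant, the permanently blocked set is T_g and T_b.


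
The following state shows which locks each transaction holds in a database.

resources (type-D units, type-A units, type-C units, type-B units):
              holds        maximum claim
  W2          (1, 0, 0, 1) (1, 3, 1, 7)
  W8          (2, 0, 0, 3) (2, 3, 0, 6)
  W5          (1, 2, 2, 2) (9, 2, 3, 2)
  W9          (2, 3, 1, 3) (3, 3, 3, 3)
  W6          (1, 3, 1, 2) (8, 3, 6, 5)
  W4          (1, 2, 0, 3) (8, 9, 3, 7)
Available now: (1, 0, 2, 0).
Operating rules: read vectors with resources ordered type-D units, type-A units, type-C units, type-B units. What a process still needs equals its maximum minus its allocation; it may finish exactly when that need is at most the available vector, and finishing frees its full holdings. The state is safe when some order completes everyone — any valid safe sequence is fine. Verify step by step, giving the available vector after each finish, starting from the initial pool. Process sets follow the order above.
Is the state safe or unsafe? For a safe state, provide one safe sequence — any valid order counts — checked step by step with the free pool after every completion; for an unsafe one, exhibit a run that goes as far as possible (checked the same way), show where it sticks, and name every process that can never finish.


UNSAFE.
Key observation: the pool after W9, W8, W2 is (6, 3, 3, 7); every surviving request exceeds it in type-D units, so progress ends there.
Going as far as possible: W9, W8, W2; after that, nothing fits. Walking it through:
  pool = (1, 0, 2, 0)
  W9: need (1, 0, 2, 0) fits (1, 0, 2, 0); releases (2, 3, 1, 3), pool now (3, 3, 3, 3)
  W8: need (0, 3, 0, 3) fits (3, 3, 3, 3); releases (2, 0, 0, 3), pool now (5, 3, 3, 6)
  W2: need (0, 3, 1, 6) fits (5, 3, 3, 6); releases (1, 0, 0, 1), pool now (6, 3, 3, 7)
  W5 cannot run: need (8, 0, 1, 0) vs free (6, 3, 3, 7) (insufficient type-D units)
  W6 cannot run: need (7, 0, 5, 3) vs free (6, 3, 3, 7) (insufficient type-D units and type-C units)
  W4 cannot run: need (7, 7, 3, 4) vs free (6, 3, 3, 7) (insufficient type-D units and type-A units)
Processes that can never finish: W5, W6 and W4.


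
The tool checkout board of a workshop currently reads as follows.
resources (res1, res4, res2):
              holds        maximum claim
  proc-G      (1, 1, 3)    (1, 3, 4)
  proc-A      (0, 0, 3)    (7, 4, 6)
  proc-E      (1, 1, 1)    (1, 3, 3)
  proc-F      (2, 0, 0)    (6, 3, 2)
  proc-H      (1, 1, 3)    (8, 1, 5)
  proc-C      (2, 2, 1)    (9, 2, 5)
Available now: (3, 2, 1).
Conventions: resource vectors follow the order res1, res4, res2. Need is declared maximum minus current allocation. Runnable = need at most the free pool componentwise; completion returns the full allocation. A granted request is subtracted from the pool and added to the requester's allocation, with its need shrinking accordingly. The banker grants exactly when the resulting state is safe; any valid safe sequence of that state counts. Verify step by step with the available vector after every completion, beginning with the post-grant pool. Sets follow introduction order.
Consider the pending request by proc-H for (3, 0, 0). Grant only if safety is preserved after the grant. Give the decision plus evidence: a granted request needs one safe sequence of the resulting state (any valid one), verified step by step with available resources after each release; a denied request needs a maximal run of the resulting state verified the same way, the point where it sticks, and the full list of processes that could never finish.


DENY — the pretend-granted state is unsafe.
Key observation: no order helps: past proc-G, proc-E, the free pool tops out at (2, 4, 5), below what each blocked process needs in res1.
After a pretend grant, a maximal execution: proc-G, proc-E — then nothing else fits. Walking it through:
  pool = (0, 2, 1)
  run proc-G (needs (0, 2, 1), free (0, 2, 1)); after release of (1, 1, 3) the pool is (1, 3, 4)
  run proc-E (needs (0, 2, 2), free (1, 3, 4)); after release of (1, 1, 1) the pool is (2, 4, 5)
  blocked: proc-A wants (7, 4, 3), pool (2, 4, 5) — not enough res1
  blocked: proc-F wants (4, 3, 2), pool (2, 4, 5) — not enough res1
  blocked: proc-H wants (4, 0, 2), pool (2, 4, 5) — not enough res1
  blocked: proc-C wants (7, 0, 4), pool (2, 4, 5) — not enough res1
Processes that could never finish after the grant: proc-A, proc-F, proc-H and proc-C.


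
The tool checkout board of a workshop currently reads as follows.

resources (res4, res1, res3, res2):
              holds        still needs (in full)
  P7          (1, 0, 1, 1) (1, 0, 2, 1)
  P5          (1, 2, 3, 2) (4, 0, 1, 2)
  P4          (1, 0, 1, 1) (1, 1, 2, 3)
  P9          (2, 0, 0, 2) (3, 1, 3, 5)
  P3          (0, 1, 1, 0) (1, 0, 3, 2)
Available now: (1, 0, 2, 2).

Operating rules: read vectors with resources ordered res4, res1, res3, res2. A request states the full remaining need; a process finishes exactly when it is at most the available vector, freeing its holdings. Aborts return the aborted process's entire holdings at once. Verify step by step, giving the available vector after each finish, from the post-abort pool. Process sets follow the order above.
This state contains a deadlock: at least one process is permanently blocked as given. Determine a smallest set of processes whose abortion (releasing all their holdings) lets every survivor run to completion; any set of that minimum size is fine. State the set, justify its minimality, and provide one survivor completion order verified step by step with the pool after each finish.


Minimum abort set: P9.
Key observation: before aborting P9, P5 was permanently blocked — no order could ever run it; afterwards it completes at step 2.
Minimality: the empty abort set fails — the state is deadlocked as it stands.
One survivor order: P7, P5, P4, P3. Verifying each step (post-abort pool first):
  pool = (3, 0, 2, 4)
  P7 needs (1, 0, 2, 1) <= (3, 0, 2, 4) -> finishes; pool += (1, 0, 1, 1) = (4, 0, 3, 5)
  P5 needs (4, 0, 1, 2) <= (4, 0, 3, 5) -> finishes; pool += (1, 2, 3, 2) = (5, 2, 6, 7)
  P4 needs (1, 1, 2, 3) <= (5, 2, 6, 7) -> finishes; pool += (1, 0, 1, 1) = (6, 2, 7, 8)
  P3 needs (1, 0, 3, 2) <= (6, 2, 7, 8) -> finishes; pool += (0, 1, 1, 0) = (6, 3, 8, 8)


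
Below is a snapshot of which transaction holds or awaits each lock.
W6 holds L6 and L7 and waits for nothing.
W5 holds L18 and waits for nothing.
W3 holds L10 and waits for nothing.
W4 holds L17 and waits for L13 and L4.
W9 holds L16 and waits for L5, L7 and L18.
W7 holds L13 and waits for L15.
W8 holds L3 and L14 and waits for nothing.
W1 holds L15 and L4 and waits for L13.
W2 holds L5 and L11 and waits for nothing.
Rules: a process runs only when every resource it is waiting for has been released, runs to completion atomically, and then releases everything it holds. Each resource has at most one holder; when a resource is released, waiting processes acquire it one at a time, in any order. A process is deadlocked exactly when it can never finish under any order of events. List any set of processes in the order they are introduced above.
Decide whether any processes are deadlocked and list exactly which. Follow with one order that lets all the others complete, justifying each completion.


Deadlocked: W4, W7 and W1.
Key observation: the cycle W7 -> W1 -> W7 can never break — each member waits on the next; W4 waits into the deadlock from upstream.
A valid finishing order for the others: W2, W6, W3, W8, W5, W9.
Step-by-step check:
  run W2 (it waits on nothing); releases L5 and L11
  run W6 (it waits on nothing); releases L6 and L7
  run W3 (it waits on nothing); releases L10
  run W8 (it waits on nothing); releases L3 and L14
  run W5 (it waits on nothing); releases L18
  run W9 (all its waits — L5, L7 and L18 — are resolved); releases L16


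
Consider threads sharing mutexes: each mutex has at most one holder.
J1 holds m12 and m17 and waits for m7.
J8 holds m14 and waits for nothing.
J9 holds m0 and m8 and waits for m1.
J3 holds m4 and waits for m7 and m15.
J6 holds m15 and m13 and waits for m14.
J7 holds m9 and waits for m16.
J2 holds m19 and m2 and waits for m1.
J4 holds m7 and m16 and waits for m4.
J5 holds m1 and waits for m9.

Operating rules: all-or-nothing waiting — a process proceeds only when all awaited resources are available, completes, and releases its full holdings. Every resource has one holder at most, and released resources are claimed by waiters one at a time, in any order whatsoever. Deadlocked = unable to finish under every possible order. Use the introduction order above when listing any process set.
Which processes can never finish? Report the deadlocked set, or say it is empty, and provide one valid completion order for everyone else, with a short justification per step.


The deadlocked set is J1, J9, J3, J7, J2, J4 and J5.
Key observation: the wait chain closes on itself along J4 -> J3 -> J4; J1, J9, J7, J2 and J5 wait into the deadlock from upstream.
A valid finishing order for the others: J8, J6.
Step-by-step check:
  J8 waits on nothing -> runs at once and releases m14
  run J6 (all its waits — m14 — are resolved); releases m15 and m13


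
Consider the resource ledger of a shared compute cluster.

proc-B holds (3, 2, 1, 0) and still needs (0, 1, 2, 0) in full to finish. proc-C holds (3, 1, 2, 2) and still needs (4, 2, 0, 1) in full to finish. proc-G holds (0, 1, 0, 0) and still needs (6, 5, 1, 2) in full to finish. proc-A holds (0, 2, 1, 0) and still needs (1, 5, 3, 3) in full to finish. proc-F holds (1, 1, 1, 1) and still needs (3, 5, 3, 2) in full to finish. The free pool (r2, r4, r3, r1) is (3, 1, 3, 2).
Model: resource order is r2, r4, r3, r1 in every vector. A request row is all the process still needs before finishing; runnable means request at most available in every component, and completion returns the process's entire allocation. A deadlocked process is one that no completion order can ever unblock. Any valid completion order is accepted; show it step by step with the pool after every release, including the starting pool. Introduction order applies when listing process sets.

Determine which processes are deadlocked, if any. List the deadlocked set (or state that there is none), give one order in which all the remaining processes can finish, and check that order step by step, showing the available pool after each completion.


The deadlocked set is proc-G, proc-A and proc-F.
Key observation: no order helps: past proc-B, proc-C, the free pool tops out at (9, 4, 6, 4), below what each blocked process needs in r4.
One completion order for the rest: proc-B, proc-C. Verifying each step:
  pool = (3, 1, 3, 2)
  run proc-B (needs (0, 1, 2, 0), free (3, 1, 3, 2)); after release of (3, 2, 1, 0) the pool is (6, 3, 4, 2)
  run proc-C (needs (4, 2, 0, 1), free (6, 3, 4, 2)); after release of (3, 1, 2, 2) the pool is (9, 4, 6, 4)
The stuck group stays short no matter what:
  proc-G still needs (6, 5, 1, 2) but only (9, 4, 6, 4) is free — short on r4
  proc-A still needs (1, 5, 3, 3) but only (9, 4, 6, 4) is free — short on r4
  proc-F still needs (3, 5, 3, 2) but only (9, 4, 6, 4) is free — short on r4


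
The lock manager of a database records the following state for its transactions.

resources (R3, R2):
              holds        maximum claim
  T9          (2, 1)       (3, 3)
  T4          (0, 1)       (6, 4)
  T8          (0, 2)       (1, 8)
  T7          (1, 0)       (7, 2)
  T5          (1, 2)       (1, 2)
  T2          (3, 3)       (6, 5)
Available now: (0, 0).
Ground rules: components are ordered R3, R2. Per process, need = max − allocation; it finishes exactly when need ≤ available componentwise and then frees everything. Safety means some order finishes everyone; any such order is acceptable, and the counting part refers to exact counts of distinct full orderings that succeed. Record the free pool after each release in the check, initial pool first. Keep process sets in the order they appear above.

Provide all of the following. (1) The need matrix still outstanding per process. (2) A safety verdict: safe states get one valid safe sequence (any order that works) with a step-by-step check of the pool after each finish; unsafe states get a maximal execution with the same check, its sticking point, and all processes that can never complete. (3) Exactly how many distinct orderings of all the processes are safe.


(1) Outstanding need per process (order R3, R2):
  T9: (1, 2)
  T4: (6, 3)
  T8: (1, 6)
  T7: (6, 2)
  T5: (0, 0)
  T2: (3, 2)
(2) SAFE — a valid safe sequence is T5, T9, T2, T8, T7, T4.
Key observation: the first exact fit in this order is T9 — it needs (1, 2) with (1, 2) free, meeting a requested resource to the last unit.
Verifying each step:
  pool = (0, 0)
  T5: need (0, 0) fits (0, 0); releases (1, 2), pool now (1, 2)
  T9: need (1, 2) fits (1, 2); releases (2, 1), pool now (3, 3)
  T2: need (3, 2) fits (3, 3); releases (3, 3), pool now (6, 6)
  T8: need (1, 6) fits (6, 6); releases (0, 2), pool now (6, 8)
  T7: need (6, 2) fits (6, 8); releases (1, 0), pool now (7, 8)
  T4: need (6, 3) fits (7, 8); releases (0, 1), pool now (7, 9)
(3) Precisely 6 of the possible complete orderings are safe sequences.


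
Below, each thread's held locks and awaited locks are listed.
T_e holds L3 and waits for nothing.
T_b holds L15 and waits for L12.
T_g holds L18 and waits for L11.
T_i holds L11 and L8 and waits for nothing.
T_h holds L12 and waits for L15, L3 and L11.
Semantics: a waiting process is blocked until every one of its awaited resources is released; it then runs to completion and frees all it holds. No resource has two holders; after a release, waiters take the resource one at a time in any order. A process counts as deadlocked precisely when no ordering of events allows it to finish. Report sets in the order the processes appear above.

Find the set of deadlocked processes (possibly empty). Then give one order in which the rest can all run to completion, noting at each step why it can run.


Deadlocked set: T_b and T_h.
Key observation: the waits loop around T_b -> T_h -> T_b with no way out; no other process is dragged down with it.
A valid finishing order for the others: T_i, T_g, T_e.
Check, step by step:
  T_i waits on nothing -> runs at once and releases L11 and L8
  T_g waits on L11 — all released -> runs and releases L18
  T_e waits on nothing -> runs at once and releases L3


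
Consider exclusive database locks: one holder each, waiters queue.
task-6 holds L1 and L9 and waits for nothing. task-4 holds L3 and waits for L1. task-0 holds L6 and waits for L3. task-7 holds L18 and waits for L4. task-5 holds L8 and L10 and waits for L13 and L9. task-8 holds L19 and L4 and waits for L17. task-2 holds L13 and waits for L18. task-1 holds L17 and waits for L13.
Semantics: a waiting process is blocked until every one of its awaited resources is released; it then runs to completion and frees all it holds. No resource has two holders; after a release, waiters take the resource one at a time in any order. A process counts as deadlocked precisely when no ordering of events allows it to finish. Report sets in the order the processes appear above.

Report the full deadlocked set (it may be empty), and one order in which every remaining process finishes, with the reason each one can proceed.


The deadlocked set is task-7, task-5, task-8, task-2 and task-1.
Key observation: nobody on the ring task-7 -> task-8 -> task-1 -> task-2 -> task-7 can start until another member finishes, which never happens; task-5 waits into the deadlock from upstream.
A valid finishing order for the others: task-6, task-4, task-0.
Verifying each step:
  task-6 waits on nothing -> runs at once and releases L1 and L9
  run task-4 (all its waits — L1 — are resolved); releases L3
  run task-0 (all its waits — L3 — are resolved); releases L6


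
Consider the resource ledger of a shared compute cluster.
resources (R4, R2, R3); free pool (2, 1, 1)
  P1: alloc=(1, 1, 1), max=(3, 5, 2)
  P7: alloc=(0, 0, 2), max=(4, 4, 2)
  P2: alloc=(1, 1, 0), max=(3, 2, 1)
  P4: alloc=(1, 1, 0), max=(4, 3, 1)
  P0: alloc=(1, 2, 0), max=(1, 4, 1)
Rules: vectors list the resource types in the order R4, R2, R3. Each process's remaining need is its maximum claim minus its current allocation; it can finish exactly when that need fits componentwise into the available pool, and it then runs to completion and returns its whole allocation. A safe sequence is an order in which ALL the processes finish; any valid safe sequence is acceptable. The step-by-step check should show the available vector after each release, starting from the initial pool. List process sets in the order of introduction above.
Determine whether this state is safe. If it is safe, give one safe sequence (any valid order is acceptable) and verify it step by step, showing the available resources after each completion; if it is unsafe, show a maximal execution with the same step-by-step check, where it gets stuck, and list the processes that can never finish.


SAFE — a valid safe sequence is P2, P4, P0, P7, P1.
Key observation: reading the order forward, P2 is the first process whose need (2, 1, 1) meets the free pool (2, 1, 1) exactly on a resource it requests.
Walking it through:
  pool = (2, 1, 1)
  P2 needs (2, 1, 1) <= (2, 1, 1) -> finishes; pool += (1, 1, 0) = (3, 2, 1)
  P4 needs (3, 2, 1) <= (3, 2, 1) -> finishes; pool += (1, 1, 0) = (4, 3, 1)
  P0 needs (0, 2, 1) <= (4, 3, 1) -> finishes; pool += (1, 2, 0) = (5, 5, 1)
  P7 needs (4, 4, 0) <= (5, 5, 1) -> finishes; pool += (0, 0, 2) = (5, 5, 3)
  P1 needs (2, 4, 1) <= (5, 5, 3) -> finishes; pool += (1, 1, 1) = (6, 6, 4)


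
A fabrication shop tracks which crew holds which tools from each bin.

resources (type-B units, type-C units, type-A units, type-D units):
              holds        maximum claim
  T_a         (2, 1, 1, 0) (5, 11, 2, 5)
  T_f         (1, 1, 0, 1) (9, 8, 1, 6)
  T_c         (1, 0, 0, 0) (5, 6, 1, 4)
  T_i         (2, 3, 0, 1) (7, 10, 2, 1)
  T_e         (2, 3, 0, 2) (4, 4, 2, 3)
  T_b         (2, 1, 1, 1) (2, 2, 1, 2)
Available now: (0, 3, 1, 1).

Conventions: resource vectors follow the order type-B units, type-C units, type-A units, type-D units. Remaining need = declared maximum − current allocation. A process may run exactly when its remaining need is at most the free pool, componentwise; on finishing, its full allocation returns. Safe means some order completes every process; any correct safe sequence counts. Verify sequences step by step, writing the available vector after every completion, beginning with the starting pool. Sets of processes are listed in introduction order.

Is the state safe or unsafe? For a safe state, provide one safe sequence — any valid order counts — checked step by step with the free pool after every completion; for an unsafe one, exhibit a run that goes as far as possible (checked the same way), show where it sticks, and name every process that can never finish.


SAFE, for example via the order T_b, T_e, T_c, T_i, T_a, T_f.
Key observation: T_b marks the first exact bind of the order: its need (0, 1, 0, 1) fits the free (0, 3, 1, 1) with zero slack on a requested resource.
Step-by-step check:
  pool = (0, 3, 1, 1)
  T_b needs (0, 1, 0, 1) <= (0, 3, 1, 1) -> finishes; pool += (2, 1, 1, 1) = (2, 4, 2, 2)
  T_e needs (2, 1, 2, 1) <= (2, 4, 2, 2) -> finishes; pool += (2, 3, 0, 2) = (4, 7, 2, 4)
  T_c needs (4, 6, 1, 4) <= (4, 7, 2, 4) -> finishes; pool += (1, 0, 0, 0) = (5, 7, 2, 4)
  T_i needs (5, 7, 2, 0) <= (5, 7, 2, 4) -> finishes; pool += (2, 3, 0, 1) = (7, 10, 2, 5)
  T_a needs (3, 10, 1, 5) <= (7, 10, 2, 5) -> finishes; pool += (2, 1, 1, 0) = (9, 11, 3, 5)
  T_f needs (8, 7, 1, 5) <= (9, 11, 3, 5) -> finishes; pool += (1, 1, 0, 1) = (10, 12, 3, 6)


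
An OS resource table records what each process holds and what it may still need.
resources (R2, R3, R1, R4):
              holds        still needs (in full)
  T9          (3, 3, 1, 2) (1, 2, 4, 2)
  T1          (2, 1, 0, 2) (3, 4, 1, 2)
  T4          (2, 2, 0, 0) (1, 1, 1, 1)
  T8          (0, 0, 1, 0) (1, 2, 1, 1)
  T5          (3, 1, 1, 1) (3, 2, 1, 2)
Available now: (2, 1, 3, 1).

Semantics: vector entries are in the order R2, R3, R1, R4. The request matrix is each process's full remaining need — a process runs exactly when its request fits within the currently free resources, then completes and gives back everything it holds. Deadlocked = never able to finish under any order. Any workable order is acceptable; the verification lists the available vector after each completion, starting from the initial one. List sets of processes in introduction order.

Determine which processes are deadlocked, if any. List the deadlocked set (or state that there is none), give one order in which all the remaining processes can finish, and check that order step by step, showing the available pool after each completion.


The deadlocked set is T9, T1 and T5.
Key observation: once T4, T8 finish, the pool peaks at (4, 3, 4, 1) — and every remaining process still needs more R4 than that.
A valid finishing order for the others: T4, T8. Walking it through:
  pool = (2, 1, 3, 1)
  run T4 (needs (1, 1, 1, 1), free (2, 1, 3, 1)); after release of (2, 2, 0, 0) the pool is (4, 3, 3, 1)
  run T8 (needs (1, 2, 1, 1), free (4, 3, 3, 1)); after release of (0, 0, 1, 0) the pool is (4, 3, 4, 1)
The stuck group stays short no matter what:
  blocked: T9 wants (1, 2, 4, 2), pool (4, 3, 4, 1) — not enough R4
  blocked: T1 wants (3, 4, 1, 2), pool (4, 3, 4, 1) — not enough R3 and R4
  blocked: T5 wants (3, 2, 1, 2), pool (4, 3, 4, 1) — not enough R4


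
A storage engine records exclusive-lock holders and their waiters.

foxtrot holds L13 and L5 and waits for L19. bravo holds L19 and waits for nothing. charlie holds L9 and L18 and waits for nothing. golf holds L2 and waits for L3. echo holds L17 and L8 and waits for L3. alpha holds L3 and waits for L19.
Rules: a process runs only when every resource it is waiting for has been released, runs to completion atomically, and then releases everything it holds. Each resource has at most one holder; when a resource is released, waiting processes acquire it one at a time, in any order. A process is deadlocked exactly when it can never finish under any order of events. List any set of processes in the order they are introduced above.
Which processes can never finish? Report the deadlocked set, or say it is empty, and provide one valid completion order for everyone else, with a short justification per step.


The deadlocked set is empty.
Key observation: no waiting chain loops back on itself — every chain ends at a process that waits on nothing, so everyone eventually runs.
The rest can finish in the order bravo, alpha, golf, foxtrot, charlie, echo.
Step-by-step check:
  bravo: no waits; runs immediately, freeing L19
  alpha: everything it awaited (L19) is free; runs, freeing L3
  golf: everything it awaited (L3) is free; runs, freeing L2
  foxtrot: everything it awaited (L19) is free; runs, freeing L13 and L5
  charlie: no waits; runs immediately, freeing L9 and L18
  echo: everything it awaited (L3) is free; runs, freeing L17 and L8


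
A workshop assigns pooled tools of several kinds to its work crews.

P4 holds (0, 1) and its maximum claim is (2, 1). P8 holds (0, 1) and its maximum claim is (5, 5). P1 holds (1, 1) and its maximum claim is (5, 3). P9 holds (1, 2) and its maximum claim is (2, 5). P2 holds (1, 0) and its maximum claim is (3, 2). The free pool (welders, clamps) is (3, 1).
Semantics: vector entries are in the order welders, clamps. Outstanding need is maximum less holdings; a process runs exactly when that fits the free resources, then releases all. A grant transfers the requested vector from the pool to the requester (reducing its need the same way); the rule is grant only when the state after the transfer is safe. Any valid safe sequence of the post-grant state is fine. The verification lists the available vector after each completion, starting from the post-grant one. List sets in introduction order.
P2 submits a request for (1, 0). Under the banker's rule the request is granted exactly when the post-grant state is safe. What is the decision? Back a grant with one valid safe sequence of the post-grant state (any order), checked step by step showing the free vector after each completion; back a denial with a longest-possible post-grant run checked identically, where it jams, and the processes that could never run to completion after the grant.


GRANT. The post-grant state is safe; one safe sequence: P4, P2, P1, P9, P8.
Key observation: with (2, 1) left after the transfer, P4 can run at once — the state stays safe.
Step-by-step check of the post-grant state:
  pool = (2, 1)
  run P4 (needs (2, 0), free (2, 1)); after release of (0, 1) the pool is (2, 2)
  run P2 (needs (1, 2), free (2, 2)); after release of (2, 0) the pool is (4, 2)
  run P1 (needs (4, 2), free (4, 2)); after release of (1, 1) the pool is (5, 3)
  run P9 (needs (1, 3), free (5, 3)); after release of (1, 2) the pool is (6, 5)
  run P8 (needs (5, 4), free (6, 5)); after release of (0, 1) the pool is (6, 6)


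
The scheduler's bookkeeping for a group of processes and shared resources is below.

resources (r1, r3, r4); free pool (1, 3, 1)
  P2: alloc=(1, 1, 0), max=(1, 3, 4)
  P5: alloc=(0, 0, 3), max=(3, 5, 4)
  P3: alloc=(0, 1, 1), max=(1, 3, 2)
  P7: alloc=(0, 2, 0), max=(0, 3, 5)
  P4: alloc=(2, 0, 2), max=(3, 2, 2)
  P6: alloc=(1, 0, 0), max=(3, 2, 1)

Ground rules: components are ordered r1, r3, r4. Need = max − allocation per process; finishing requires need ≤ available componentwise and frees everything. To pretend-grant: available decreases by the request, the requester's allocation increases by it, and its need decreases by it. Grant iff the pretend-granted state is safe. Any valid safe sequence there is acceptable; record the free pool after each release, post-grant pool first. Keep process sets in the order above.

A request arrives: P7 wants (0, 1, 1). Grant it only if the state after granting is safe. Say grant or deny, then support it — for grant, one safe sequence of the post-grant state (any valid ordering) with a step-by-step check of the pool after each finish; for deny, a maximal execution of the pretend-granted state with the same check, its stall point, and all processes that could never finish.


DENY: after the grant no complete ordering would exist.
Key observation: after P4, P3, P6 the pool peaks at (4, 3, 3), and each blocked process is short somewhere: P2 on r4; P5 on r3; P7 on r4.
Pretend the grant happened; the run P4, P3, P6 goes as far as possible. Step-by-step check:
  pool = (1, 2, 0)
  run P4 (needs (1, 2, 0), free (1, 2, 0)); after release of (2, 0, 2) the pool is (3, 2, 2)
  run P3 (needs (1, 2, 1), free (3, 2, 2)); after release of (0, 1, 1) the pool is (3, 3, 3)
  run P6 (needs (2, 2, 1), free (3, 3, 3)); after release of (1, 0, 0) the pool is (4, 3, 3)
  P2 still needs (0, 2, 4) but only (4, 3, 3) is free — short on r4
  P5 still needs (3, 5, 1) but only (4, 3, 3) is free — short on r3
  P7 still needs (0, 0, 4) but only (4, 3, 3) is free — short on r4
Had the request been granted, P2, P5 and P7 could never finish.


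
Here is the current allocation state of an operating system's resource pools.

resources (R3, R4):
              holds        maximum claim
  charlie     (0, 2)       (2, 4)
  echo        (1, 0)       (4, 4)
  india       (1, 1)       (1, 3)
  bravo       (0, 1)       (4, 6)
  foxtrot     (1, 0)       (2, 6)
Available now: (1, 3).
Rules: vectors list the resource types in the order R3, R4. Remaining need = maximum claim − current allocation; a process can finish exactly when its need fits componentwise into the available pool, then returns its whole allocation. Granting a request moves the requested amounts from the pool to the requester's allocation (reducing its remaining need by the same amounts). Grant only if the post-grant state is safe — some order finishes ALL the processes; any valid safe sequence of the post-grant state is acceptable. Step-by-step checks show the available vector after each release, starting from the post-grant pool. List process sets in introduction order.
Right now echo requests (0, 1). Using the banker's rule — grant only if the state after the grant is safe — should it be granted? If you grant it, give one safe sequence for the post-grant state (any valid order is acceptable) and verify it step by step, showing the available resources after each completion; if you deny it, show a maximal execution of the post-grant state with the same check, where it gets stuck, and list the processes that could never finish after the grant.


DENY: after the grant no complete ordering would exist.
Key observation: after india, charlie the pool peaks at (2, 5), and each blocked process is short somewhere: echo on R3; bravo on R3; foxtrot on R4.
On the post-grant state, india, charlie is a maximal run — nothing extends it. Step-by-step check:
  pool = (1, 2)
  run india (needs (0, 2), free (1, 2)); after release of (1, 1) the pool is (2, 3)
  run charlie (needs (2, 2), free (2, 3)); after release of (0, 2) the pool is (2, 5)
  blocked: echo wants (3, 3), pool (2, 5) — not enough R3
  blocked: bravo wants (4, 5), pool (2, 5) — not enough R3
  blocked: foxtrot wants (1, 6), pool (2, 5) — not enough R4
Had the request been granted, echo, bravo and foxtrot could never finish.


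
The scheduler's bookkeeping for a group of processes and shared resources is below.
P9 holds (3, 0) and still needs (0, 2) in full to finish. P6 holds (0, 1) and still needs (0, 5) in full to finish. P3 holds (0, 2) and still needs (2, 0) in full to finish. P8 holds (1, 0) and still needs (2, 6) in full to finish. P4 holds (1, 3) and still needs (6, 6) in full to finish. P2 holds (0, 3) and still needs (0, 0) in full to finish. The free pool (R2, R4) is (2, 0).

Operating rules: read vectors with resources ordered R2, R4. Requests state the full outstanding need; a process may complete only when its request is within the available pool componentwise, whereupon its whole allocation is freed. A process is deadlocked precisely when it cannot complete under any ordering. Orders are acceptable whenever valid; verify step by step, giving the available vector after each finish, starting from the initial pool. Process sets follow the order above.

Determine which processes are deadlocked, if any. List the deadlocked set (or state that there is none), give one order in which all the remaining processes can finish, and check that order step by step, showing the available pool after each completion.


The deadlocked set is empty.
Key observation: starting with P2, each completion frees enough for the next — no one is permanently blocked.
The rest can finish in the order P2, P3, P6, P9, P8, P4. Verifying each step:
  pool = (2, 0)
  P2 needs (0, 0) <= (2, 0) -> finishes; pool += (0, 3) = (2, 3)
  P3 needs (2, 0) <= (2, 3) -> finishes; pool += (0, 2) = (2, 5)
  P6 needs (0, 5) <= (2, 5) -> finishes; pool += (0, 1) = (2, 6)
  P9 needs (0, 2) <= (2, 6) -> finishes; pool += (3, 0) = (5, 6)
  P8 needs (2, 6) <= (5, 6) -> finishes; pool += (1, 0) = (6, 6)
  P4 needs (6, 6) <= (6, 6) -> finishes; pool += (1, 3) = (7, 9)


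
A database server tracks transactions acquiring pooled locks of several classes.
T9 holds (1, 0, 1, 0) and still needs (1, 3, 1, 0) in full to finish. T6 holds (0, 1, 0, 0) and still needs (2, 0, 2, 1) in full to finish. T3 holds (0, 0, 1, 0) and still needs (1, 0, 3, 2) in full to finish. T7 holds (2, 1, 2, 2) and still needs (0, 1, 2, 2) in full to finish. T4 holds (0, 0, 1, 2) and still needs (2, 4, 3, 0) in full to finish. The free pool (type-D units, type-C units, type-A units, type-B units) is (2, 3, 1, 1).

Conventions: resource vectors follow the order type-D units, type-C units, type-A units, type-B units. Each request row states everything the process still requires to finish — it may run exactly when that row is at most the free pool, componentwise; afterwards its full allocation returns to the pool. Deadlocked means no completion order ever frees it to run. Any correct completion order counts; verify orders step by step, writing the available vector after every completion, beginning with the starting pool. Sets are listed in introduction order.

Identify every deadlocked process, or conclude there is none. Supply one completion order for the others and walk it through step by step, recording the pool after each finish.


Deadlocked set: T3, T7 and T4.
Key observation: after T9, T6 the pool peaks at (3, 4, 2, 1), and each blocked process is short somewhere: T3 on type-A units, type-B units; T7 on type-B units; T4 on type-A units.
The rest can finish in the order T9, T6. Step-by-step check:
  pool = (2, 3, 1, 1)
  T9: need (1, 3, 1, 0) fits (2, 3, 1, 1); releases (1, 0, 1, 0), pool now (3, 3, 2, 1)
  T6: need (2, 0, 2, 1) fits (3, 3, 2, 1); releases (0, 1, 0, 0), pool now (3, 4, 2, 1)
The stuck group stays short no matter what:
  T3 still needs (1, 0, 3, 2) but only (3, 4, 2, 1) is free — short on type-A units and type-B units
  T7 still needs (0, 1, 2, 2) but only (3, 4, 2, 1) is free — short on type-B units
  T4 still needs (2, 4, 3, 0) but only (3, 4, 2, 1) is free — short on type-A units


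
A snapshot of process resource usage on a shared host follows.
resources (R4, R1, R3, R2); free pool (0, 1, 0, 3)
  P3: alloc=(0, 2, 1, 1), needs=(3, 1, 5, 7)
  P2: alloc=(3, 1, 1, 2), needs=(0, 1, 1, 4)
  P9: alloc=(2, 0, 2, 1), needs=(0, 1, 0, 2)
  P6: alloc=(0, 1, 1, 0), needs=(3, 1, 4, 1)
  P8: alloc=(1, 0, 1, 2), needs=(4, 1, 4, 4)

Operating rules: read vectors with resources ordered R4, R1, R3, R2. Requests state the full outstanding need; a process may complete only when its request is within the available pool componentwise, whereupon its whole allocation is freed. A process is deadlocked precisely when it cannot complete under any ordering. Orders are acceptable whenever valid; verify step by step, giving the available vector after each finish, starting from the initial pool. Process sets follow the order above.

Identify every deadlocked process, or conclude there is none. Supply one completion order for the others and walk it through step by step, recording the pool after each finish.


Deadlocked set: P3, P6 and P8.
Key observation: the wall is R3: completing P9, P2 brings the pool only to (5, 2, 3, 6), and all the rest need more.
The rest can finish in the order P9, P2. Step-by-step check:
  pool = (0, 1, 0, 3)
  P9: need (0, 1, 0, 2) fits (0, 1, 0, 3); releases (2, 0, 2, 1), pool now (2, 1, 2, 4)
  P2: need (0, 1, 1, 4) fits (2, 1, 2, 4); releases (3, 1, 1, 2), pool now (5, 2, 3, 6)
The blocked processes can never fit:
  blocked: P3 wants (3, 1, 5, 7), pool (5, 2, 3, 6) — not enough R3 and R2
  blocked: P6 wants (3, 1, 4, 1), pool (5, 2, 3, 6) — not enough R3
  blocked: P8 wants (4, 1, 4, 4), pool (5, 2, 3, 6) — not enough R3


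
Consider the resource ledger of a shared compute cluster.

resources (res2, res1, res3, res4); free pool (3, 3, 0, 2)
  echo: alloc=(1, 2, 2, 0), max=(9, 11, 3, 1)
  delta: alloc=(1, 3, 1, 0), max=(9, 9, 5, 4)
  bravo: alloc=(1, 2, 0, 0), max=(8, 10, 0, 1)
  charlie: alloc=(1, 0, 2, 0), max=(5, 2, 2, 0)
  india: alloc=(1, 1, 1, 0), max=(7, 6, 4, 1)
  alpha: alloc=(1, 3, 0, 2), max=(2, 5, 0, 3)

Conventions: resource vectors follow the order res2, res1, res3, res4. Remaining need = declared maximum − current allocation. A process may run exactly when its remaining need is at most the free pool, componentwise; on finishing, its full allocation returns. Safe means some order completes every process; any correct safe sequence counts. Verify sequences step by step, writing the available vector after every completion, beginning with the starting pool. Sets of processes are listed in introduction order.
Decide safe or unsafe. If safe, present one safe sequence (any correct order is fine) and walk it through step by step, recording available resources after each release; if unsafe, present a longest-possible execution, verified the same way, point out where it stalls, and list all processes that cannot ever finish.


UNSAFE.
Key observation: even finishing alpha, charlie leaves just (5, 6, 2, 4) free — too little res2 for any of the remaining processes.
The run alpha, charlie cannot be extended any further. Verifying each step:
  pool = (3, 3, 0, 2)
  alpha needs (1, 2, 0, 1) <= (3, 3, 0, 2) -> finishes; pool += (1, 3, 0, 2) = (4, 6, 0, 4)
  charlie needs (4, 2, 0, 0) <= (4, 6, 0, 4) -> finishes; pool += (1, 0, 2, 0) = (5, 6, 2, 4)
  blocked: echo wants (8, 9, 1, 1), pool (5, 6, 2, 4) — not enough res2 and res1
  blocked: delta wants (8, 6, 4, 4), pool (5, 6, 2, 4) — not enough res2 and res3
  blocked: bravo wants (7, 8, 0, 1), pool (5, 6, 2, 4) — not enough res2 and res1
  blocked: india wants (6, 5, 3, 1), pool (5, 6, 2, 4) — not enough res2 and res3
Never able to finish: echo, delta, bravo and india.
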